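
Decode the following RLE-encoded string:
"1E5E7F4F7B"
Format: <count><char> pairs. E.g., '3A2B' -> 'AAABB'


Expanding each <count><char> pair:
  1E -> 'E'
  5E -> 'EEEEE'
  7F -> 'FFFFFFF'
  4F -> 'FFFF'
  7B -> 'BBBBBBB'

Decoded = EEEEEEFFFFFFFFFFFBBBBBBB


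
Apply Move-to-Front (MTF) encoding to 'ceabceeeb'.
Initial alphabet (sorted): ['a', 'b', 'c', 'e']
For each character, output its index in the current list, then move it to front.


MTF encoding:
'c': index 2 in ['a', 'b', 'c', 'e'] -> ['c', 'a', 'b', 'e']
'e': index 3 in ['c', 'a', 'b', 'e'] -> ['e', 'c', 'a', 'b']
'a': index 2 in ['e', 'c', 'a', 'b'] -> ['a', 'e', 'c', 'b']
'b': index 3 in ['a', 'e', 'c', 'b'] -> ['b', 'a', 'e', 'c']
'c': index 3 in ['b', 'a', 'e', 'c'] -> ['c', 'b', 'a', 'e']
'e': index 3 in ['c', 'b', 'a', 'e'] -> ['e', 'c', 'b', 'a']
'e': index 0 in ['e', 'c', 'b', 'a'] -> ['e', 'c', 'b', 'a']
'e': index 0 in ['e', 'c', 'b', 'a'] -> ['e', 'c', 'b', 'a']
'b': index 2 in ['e', 'c', 'b', 'a'] -> ['b', 'e', 'c', 'a']


Output: [2, 3, 2, 3, 3, 3, 0, 0, 2]


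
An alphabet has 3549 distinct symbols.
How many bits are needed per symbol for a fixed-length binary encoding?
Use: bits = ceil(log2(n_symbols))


log2(3549) = 11.7932
Bracket: 2^11 = 2048 < 3549 <= 2^12 = 4096
So ceil(log2(3549)) = 12

bits = ceil(log2(3549)) = ceil(11.7932) = 12 bits


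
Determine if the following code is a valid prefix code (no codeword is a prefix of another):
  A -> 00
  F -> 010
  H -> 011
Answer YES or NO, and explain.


Checking each pair (does one codeword prefix another?):
  A='00' vs F='010': no prefix
  A='00' vs H='011': no prefix
  F='010' vs A='00': no prefix
  F='010' vs H='011': no prefix
  H='011' vs A='00': no prefix
  H='011' vs F='010': no prefix
No violation found over all pairs.

YES -- this is a valid prefix code. No codeword is a prefix of any other codeword.


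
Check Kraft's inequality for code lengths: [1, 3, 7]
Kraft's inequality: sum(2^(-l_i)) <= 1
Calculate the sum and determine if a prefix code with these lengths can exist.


Sum = 2^(-1) + 2^(-3) + 2^(-7)
    = 0.5 + 0.125 + 0.0078125
    = 81/128 = 0.6328125
Since 0.6328125 <= 1, Kraft's inequality IS satisfied.
A prefix code with these lengths CAN exist.

Kraft sum = 0.6328125. Satisfied.


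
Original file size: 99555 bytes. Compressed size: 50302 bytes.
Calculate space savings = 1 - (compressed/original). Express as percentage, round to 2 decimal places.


ratio = compressed/original = 50302/99555 = 0.505268
savings = 1 - ratio = 1 - 0.505268 = 0.494732
as a percentage: 0.494732 * 100 = 49.47%

Space savings = 1 - 50302/99555 = 49.47%


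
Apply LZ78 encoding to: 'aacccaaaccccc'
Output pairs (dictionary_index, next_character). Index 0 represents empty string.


LZ78 encoding steps:
Dictionary: {0: ''}
Step 1: w='' (idx 0), next='a' -> output (0, 'a'), add 'a' as idx 1
Step 2: w='a' (idx 1), next='c' -> output (1, 'c'), add 'ac' as idx 2
Step 3: w='' (idx 0), next='c' -> output (0, 'c'), add 'c' as idx 3
Step 4: w='c' (idx 3), next='a' -> output (3, 'a'), add 'ca' as idx 4
Step 5: w='a' (idx 1), next='a' -> output (1, 'a'), add 'aa' as idx 5
Step 6: w='c' (idx 3), next='c' -> output (3, 'c'), add 'cc' as idx 6
Step 7: w='cc' (idx 6), next='c' -> output (6, 'c'), add 'ccc' as idx 7


Encoded: [(0, 'a'), (1, 'c'), (0, 'c'), (3, 'a'), (1, 'a'), (3, 'c'), (6, 'c')]


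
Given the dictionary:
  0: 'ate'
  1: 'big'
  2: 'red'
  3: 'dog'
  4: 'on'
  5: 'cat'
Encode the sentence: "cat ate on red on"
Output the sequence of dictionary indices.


Look up each word in the dictionary:
  'cat' -> 5
  'ate' -> 0
  'on' -> 4
  'red' -> 2
  'on' -> 4

Encoded: [5, 0, 4, 2, 4]


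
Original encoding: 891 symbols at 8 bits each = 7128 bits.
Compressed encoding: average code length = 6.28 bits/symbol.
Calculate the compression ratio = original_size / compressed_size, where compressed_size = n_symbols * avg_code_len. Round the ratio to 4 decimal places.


original_size = n_symbols * orig_bits = 891 * 8 = 7128 bits
compressed_size = n_symbols * avg_code_len = 891 * 6.28 = 5595.48 bits
ratio = original_size / compressed_size = 7128 / 5595.48 = 1.2739

Compression ratio = 1.2739


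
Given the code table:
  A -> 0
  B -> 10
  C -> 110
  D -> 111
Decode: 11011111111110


Decoding:
110 -> C
111 -> D
111 -> D
111 -> D
10 -> B


Result: CDDDB


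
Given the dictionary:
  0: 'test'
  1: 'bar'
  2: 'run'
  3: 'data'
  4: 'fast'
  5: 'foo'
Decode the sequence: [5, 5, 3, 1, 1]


Look up each index in the dictionary:
  5 -> 'foo'
  5 -> 'foo'
  3 -> 'data'
  1 -> 'bar'
  1 -> 'bar'

Decoded: "foo foo data bar bar"


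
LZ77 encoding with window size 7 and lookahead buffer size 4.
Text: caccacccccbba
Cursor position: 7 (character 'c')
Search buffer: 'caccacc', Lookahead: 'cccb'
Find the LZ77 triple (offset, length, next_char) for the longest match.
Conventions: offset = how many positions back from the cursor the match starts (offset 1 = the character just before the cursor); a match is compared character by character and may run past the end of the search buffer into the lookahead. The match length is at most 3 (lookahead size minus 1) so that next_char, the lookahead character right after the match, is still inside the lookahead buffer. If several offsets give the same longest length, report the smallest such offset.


Try each offset into the search buffer:
  offset=1 (pos 6, char 'c'): match length 3
  offset=2 (pos 5, char 'c'): match length 3
  offset=3 (pos 4, char 'a'): match length 0
  offset=4 (pos 3, char 'c'): match length 1
  offset=5 (pos 2, char 'c'): match length 2
  offset=6 (pos 1, char 'a'): match length 0
  offset=7 (pos 0, char 'c'): match length 1
Longest match has length 3, found at offsets 1, 2; take the smallest, offset 1.
next_char = character at position 7 + 3 = 10 -> 'b'

Best match: offset=1, length=3 (matching 'ccc' starting at position 6)
LZ77 triple: (1, 3, 'b')


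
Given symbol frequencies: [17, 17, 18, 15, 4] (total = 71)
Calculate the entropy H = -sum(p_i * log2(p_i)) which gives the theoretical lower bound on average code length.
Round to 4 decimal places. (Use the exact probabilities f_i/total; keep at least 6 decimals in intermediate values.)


Per-symbol terms -p_i * log2(p_i) with p_i = f_i/71:
  p = 17/71 = 0.239437: log2(p) = -2.062284, -p*log2(p) = 0.493786
  p = 17/71 = 0.239437: log2(p) = -2.062284, -p*log2(p) = 0.493786
  p = 18/71 = 0.253521: log2(p) = -1.979822, -p*log2(p) = 0.501927
  p = 15/71 = 0.211268: log2(p) = -2.242857, -p*log2(p) = 0.473843
  p = 4/71 = 0.056338: log2(p) = -4.149747, -p*log2(p) = 0.233789
H = 0.493786 + 0.493786 + 0.501927 + 0.473843 + 0.233789 = 2.197131

H = 2.1971 bits/symbol


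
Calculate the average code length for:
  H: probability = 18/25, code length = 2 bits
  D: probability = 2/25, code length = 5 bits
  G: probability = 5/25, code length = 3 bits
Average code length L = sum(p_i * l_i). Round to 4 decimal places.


Weighted contributions p_i * l_i:
  H: (18/25) * 2 = 36/25
  D: (2/25) * 5 = 10/25
  G: (5/25) * 3 = 15/25
Sum = (36 + 10 + 15)/25 = 61/25

L = 61/25 = 2.4400 bits/symbol


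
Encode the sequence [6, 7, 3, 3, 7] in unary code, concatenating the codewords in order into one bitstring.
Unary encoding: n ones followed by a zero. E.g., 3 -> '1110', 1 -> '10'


Encode each number as n ones followed by a terminating 0:
  6 -> 1111110 (7 bits)
  7 -> 11111110 (8 bits)
  3 -> 1110 (4 bits)
  3 -> 1110 (4 bits)
  7 -> 11111110 (8 bits)
Total length = 7 + 8 + 4 + 4 + 8 = 31 bits.

Unary([6, 7, 3, 3, 7]) = 1111110111111101110111011111110 (31 bits)


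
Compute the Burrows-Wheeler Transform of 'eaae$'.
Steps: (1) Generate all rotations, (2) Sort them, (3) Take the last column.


Rotations (sorted):
  0: $eaae -> last char: e
  1: aae$e -> last char: e
  2: ae$ea -> last char: a
  3: e$eaa -> last char: a
  4: eaae$ -> last char: $


BWT = eeaa$


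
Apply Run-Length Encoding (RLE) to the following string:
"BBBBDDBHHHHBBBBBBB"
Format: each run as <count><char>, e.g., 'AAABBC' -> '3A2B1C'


Scanning runs left to right:
  i=0: run of 'B' x 4 -> '4B'
  i=4: run of 'D' x 2 -> '2D'
  i=6: run of 'B' x 1 -> '1B'
  i=7: run of 'H' x 4 -> '4H'
  i=11: run of 'B' x 7 -> '7B'

RLE = 4B2D1B4H7B


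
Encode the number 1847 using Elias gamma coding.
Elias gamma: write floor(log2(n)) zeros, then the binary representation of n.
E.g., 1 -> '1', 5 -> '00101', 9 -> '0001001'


num_bits = floor(log2(1847)) + 1 = 11
leading_zeros = num_bits - 1 = 10
binary(1847) = 11100110111

Elias gamma(1847) = '0000000000' + '11100110111' = 000000000011100110111 (21 bits)


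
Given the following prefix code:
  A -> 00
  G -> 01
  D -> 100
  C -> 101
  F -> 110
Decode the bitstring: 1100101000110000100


Decoding step by step:
Bits 110 -> F
Bits 01 -> G
Bits 01 -> G
Bits 00 -> A
Bits 01 -> G
Bits 100 -> D
Bits 00 -> A
Bits 100 -> D


Decoded message: FGGAGDAD


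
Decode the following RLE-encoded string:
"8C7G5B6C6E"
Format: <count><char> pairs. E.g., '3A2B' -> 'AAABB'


Expanding each <count><char> pair:
  8C -> 'CCCCCCCC'
  7G -> 'GGGGGGG'
  5B -> 'BBBBB'
  6C -> 'CCCCCC'
  6E -> 'EEEEEE'

Decoded = CCCCCCCCGGGGGGGBBBBBCCCCCCEEEEEE


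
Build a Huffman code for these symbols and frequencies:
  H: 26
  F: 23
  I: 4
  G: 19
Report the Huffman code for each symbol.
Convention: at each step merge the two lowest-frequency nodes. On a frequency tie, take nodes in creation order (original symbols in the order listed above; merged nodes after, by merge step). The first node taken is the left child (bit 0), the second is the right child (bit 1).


Huffman tree construction:
Step 1: Merge I(4) + G(19) = 23
Step 2: Merge F(23) + (I+G)(23) = 46
Step 3: Merge H(26) + (F+(I+G))(46) = 72
Read each symbol's code off the tree from the root (left child = 0, right child = 1).

Codes:
  H: 0 (length 1)
  F: 10 (length 2)
  I: 110 (length 3)
  G: 111 (length 3)
Average code length: 141/72 = 1.9583 bits/symbol


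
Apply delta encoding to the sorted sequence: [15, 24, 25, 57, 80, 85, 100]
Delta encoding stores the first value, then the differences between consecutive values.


First value: 15
Deltas:
  24 - 15 = 9
  25 - 24 = 1
  57 - 25 = 32
  80 - 57 = 23
  85 - 80 = 5
  100 - 85 = 15


Delta encoded: [15, 9, 1, 32, 23, 5, 15]


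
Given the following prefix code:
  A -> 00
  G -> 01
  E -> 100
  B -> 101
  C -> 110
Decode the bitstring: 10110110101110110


Decoding step by step:
Bits 101 -> B
Bits 101 -> B
Bits 101 -> B
Bits 01 -> G
Bits 110 -> C
Bits 110 -> C


Decoded message: BBBGCC


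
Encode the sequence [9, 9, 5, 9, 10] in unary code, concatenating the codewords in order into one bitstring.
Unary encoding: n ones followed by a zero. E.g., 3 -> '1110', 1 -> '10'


Encode each number as n ones followed by a terminating 0:
  9 -> 1111111110 (10 bits)
  9 -> 1111111110 (10 bits)
  5 -> 111110 (6 bits)
  9 -> 1111111110 (10 bits)
  10 -> 11111111110 (11 bits)
Total length = 10 + 10 + 6 + 10 + 11 = 47 bits.

Unary([9, 9, 5, 9, 10]) = 11111111101111111110111110111111111011111111110 (47 bits)


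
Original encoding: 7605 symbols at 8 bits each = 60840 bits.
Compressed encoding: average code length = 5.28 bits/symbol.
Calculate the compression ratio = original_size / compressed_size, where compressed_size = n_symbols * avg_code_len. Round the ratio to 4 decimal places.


original_size = n_symbols * orig_bits = 7605 * 8 = 60840 bits
compressed_size = n_symbols * avg_code_len = 7605 * 5.28 = 40154.4 bits
ratio = original_size / compressed_size = 60840 / 40154.4 = 1.5152

Compression ratio = 1.5152


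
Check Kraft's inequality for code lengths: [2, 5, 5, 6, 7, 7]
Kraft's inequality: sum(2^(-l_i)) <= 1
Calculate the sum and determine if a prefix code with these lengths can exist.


Sum = 2^(-2) + 2^(-5) + 2^(-5) + 2^(-6) + 2^(-7) + 2^(-7)
    = 0.25 + 0.03125 + 0.03125 + 0.015625 + 0.0078125 + 0.0078125
    = 44/128 = 0.34375
Since 0.34375 <= 1, Kraft's inequality IS satisfied.
A prefix code with these lengths CAN exist.

Kraft sum = 0.34375. Satisfied.


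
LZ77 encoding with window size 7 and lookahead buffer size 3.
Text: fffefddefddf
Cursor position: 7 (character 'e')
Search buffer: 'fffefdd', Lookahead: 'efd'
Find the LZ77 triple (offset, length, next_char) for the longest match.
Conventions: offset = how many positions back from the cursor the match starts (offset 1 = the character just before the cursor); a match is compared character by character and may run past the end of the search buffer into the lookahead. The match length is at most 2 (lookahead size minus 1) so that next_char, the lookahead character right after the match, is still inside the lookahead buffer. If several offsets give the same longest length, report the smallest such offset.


Try each offset into the search buffer:
  offset=1 (pos 6, char 'd'): match length 0
  offset=2 (pos 5, char 'd'): match length 0
  offset=3 (pos 4, char 'f'): match length 0
  offset=4 (pos 3, char 'e'): match length 2
  offset=5 (pos 2, char 'f'): match length 0
  offset=6 (pos 1, char 'f'): match length 0
  offset=7 (pos 0, char 'f'): match length 0
Longest match has length 2 at offset 4.
next_char = character at position 7 + 2 = 9 -> 'd'

Best match: offset=4, length=2 (matching 'ef' starting at position 3)
LZ77 triple: (4, 2, 'd')


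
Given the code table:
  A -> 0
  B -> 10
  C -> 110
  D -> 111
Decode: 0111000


Decoding:
0 -> A
111 -> D
0 -> A
0 -> A
0 -> A


Result: ADAAA


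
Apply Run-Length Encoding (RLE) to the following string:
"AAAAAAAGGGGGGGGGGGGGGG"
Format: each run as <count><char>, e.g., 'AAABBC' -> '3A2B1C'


Scanning runs left to right:
  i=0: run of 'A' x 7 -> '7A'
  i=7: run of 'G' x 15 -> '15G'

RLE = 7A15G


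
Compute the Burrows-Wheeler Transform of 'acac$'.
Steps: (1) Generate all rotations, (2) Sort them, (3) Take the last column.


Rotations (sorted):
  0: $acac -> last char: c
  1: ac$ac -> last char: c
  2: acac$ -> last char: $
  3: c$aca -> last char: a
  4: cac$a -> last char: a


BWT = cc$aa


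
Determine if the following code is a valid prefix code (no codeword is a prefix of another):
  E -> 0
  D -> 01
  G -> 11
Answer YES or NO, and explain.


Checking each pair (does one codeword prefix another?):
  E='0' vs D='01': prefix -- VIOLATION

NO -- this is NOT a valid prefix code. E (0) is a prefix of D (01).


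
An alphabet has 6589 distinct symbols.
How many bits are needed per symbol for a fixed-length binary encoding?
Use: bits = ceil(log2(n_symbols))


log2(6589) = 12.6858
Bracket: 2^12 = 4096 < 6589 <= 2^13 = 8192
So ceil(log2(6589)) = 13

bits = ceil(log2(6589)) = ceil(12.6858) = 13 bits


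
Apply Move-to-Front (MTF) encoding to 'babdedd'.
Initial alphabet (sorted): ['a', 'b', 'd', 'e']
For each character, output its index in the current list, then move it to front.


MTF encoding:
'b': index 1 in ['a', 'b', 'd', 'e'] -> ['b', 'a', 'd', 'e']
'a': index 1 in ['b', 'a', 'd', 'e'] -> ['a', 'b', 'd', 'e']
'b': index 1 in ['a', 'b', 'd', 'e'] -> ['b', 'a', 'd', 'e']
'd': index 2 in ['b', 'a', 'd', 'e'] -> ['d', 'b', 'a', 'e']
'e': index 3 in ['d', 'b', 'a', 'e'] -> ['e', 'd', 'b', 'a']
'd': index 1 in ['e', 'd', 'b', 'a'] -> ['d', 'e', 'b', 'a']
'd': index 0 in ['d', 'e', 'b', 'a'] -> ['d', 'e', 'b', 'a']


Output: [1, 1, 1, 2, 3, 1, 0]


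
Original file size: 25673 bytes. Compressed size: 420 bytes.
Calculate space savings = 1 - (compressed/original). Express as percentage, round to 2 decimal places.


ratio = compressed/original = 420/25673 = 0.01636
savings = 1 - ratio = 1 - 0.01636 = 0.98364
as a percentage: 0.98364 * 100 = 98.36%

Space savings = 1 - 420/25673 = 98.36%


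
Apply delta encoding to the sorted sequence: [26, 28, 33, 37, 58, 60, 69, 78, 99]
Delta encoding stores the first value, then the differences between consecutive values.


First value: 26
Deltas:
  28 - 26 = 2
  33 - 28 = 5
  37 - 33 = 4
  58 - 37 = 21
  60 - 58 = 2
  69 - 60 = 9
  78 - 69 = 9
  99 - 78 = 21


Delta encoded: [26, 2, 5, 4, 21, 2, 9, 9, 21]


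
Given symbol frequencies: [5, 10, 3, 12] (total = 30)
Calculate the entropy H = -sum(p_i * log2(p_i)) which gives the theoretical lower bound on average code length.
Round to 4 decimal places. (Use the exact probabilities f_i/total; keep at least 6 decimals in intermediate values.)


Per-symbol terms -p_i * log2(p_i) with p_i = f_i/30:
  p = 5/30 = 0.166667: log2(p) = -2.584963, -p*log2(p) = 0.430827
  p = 10/30 = 0.333333: log2(p) = -1.584963, -p*log2(p) = 0.528321
  p = 3/30 = 0.100000: log2(p) = -3.321928, -p*log2(p) = 0.332193
  p = 12/30 = 0.400000: log2(p) = -1.321928, -p*log2(p) = 0.528771
H = 0.430827 + 0.528321 + 0.332193 + 0.528771 = 1.820112

H = 1.8201 bits/symbol


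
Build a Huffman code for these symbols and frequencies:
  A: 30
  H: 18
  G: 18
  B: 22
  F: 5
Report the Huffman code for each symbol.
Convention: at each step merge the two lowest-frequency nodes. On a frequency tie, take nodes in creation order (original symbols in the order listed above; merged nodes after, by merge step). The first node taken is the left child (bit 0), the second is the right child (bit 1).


Huffman tree construction:
Step 1: Merge F(5) + H(18) = 23
Step 2: Merge G(18) + B(22) = 40
Step 3: Merge (F+H)(23) + A(30) = 53
Step 4: Merge (G+B)(40) + ((F+H)+A)(53) = 93
Read each symbol's code off the tree from the root (left child = 0, right child = 1).

Codes:
  A: 11 (length 2)
  H: 101 (length 3)
  G: 00 (length 2)
  B: 01 (length 2)
  F: 100 (length 3)
Average code length: 209/93 = 2.2473 bits/symbol


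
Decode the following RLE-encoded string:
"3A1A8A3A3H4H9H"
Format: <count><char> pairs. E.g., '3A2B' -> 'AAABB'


Expanding each <count><char> pair:
  3A -> 'AAA'
  1A -> 'A'
  8A -> 'AAAAAAAA'
  3A -> 'AAA'
  3H -> 'HHH'
  4H -> 'HHHH'
  9H -> 'HHHHHHHHH'

Decoded = AAAAAAAAAAAAAAAHHHHHHHHHHHHHHHH


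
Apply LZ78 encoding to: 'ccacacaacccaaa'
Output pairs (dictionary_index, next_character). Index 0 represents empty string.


LZ78 encoding steps:
Dictionary: {0: ''}
Step 1: w='' (idx 0), next='c' -> output (0, 'c'), add 'c' as idx 1
Step 2: w='c' (idx 1), next='a' -> output (1, 'a'), add 'ca' as idx 2
Step 3: w='ca' (idx 2), next='c' -> output (2, 'c'), add 'cac' as idx 3
Step 4: w='' (idx 0), next='a' -> output (0, 'a'), add 'a' as idx 4
Step 5: w='a' (idx 4), next='c' -> output (4, 'c'), add 'ac' as idx 5
Step 6: w='c' (idx 1), next='c' -> output (1, 'c'), add 'cc' as idx 6
Step 7: w='a' (idx 4), next='a' -> output (4, 'a'), add 'aa' as idx 7
Step 8: w='a' (idx 4), end of input -> output (4, '')


Encoded: [(0, 'c'), (1, 'a'), (2, 'c'), (0, 'a'), (4, 'c'), (1, 'c'), (4, 'a'), (4, '')]


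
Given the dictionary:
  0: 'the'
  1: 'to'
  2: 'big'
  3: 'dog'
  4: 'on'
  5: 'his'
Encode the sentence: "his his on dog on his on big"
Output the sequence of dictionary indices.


Look up each word in the dictionary:
  'his' -> 5
  'his' -> 5
  'on' -> 4
  'dog' -> 3
  'on' -> 4
  'his' -> 5
  'on' -> 4
  'big' -> 2

Encoded: [5, 5, 4, 3, 4, 5, 4, 2]


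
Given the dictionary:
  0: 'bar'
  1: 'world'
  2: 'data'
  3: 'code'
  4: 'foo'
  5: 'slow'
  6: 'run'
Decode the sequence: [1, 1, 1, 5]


Look up each index in the dictionary:
  1 -> 'world'
  1 -> 'world'
  1 -> 'world'
  5 -> 'slow'

Decoded: "world world world slow"


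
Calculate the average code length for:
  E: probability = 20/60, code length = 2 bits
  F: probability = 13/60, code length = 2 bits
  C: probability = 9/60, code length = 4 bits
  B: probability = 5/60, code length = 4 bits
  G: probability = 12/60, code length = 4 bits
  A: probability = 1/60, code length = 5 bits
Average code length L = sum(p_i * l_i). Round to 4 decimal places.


Weighted contributions p_i * l_i:
  E: (20/60) * 2 = 40/60
  F: (13/60) * 2 = 26/60
  C: (9/60) * 4 = 36/60
  B: (5/60) * 4 = 20/60
  G: (12/60) * 4 = 48/60
  A: (1/60) * 5 = 5/60
Sum = (40 + 26 + 36 + 20 + 48 + 5)/60 = 175/60

L = 175/60 = 2.9167 bits/symbol


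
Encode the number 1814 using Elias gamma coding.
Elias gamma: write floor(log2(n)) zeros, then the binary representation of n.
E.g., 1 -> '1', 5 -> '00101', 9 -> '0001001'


num_bits = floor(log2(1814)) + 1 = 11
leading_zeros = num_bits - 1 = 10
binary(1814) = 11100010110

Elias gamma(1814) = '0000000000' + '11100010110' = 000000000011100010110 (21 bits)


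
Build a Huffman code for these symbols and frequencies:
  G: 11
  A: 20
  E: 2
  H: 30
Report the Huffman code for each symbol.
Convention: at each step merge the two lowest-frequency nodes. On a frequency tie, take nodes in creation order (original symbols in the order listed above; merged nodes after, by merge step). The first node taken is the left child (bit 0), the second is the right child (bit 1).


Huffman tree construction:
Step 1: Merge E(2) + G(11) = 13
Step 2: Merge (E+G)(13) + A(20) = 33
Step 3: Merge H(30) + ((E+G)+A)(33) = 63
Read each symbol's code off the tree from the root (left child = 0, right child = 1).

Codes:
  G: 101 (length 3)
  A: 11 (length 2)
  E: 100 (length 3)
  H: 0 (length 1)
Average code length: 109/63 = 1.7302 bits/symbol


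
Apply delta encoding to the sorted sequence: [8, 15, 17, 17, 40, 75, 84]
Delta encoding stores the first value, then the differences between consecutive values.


First value: 8
Deltas:
  15 - 8 = 7
  17 - 15 = 2
  17 - 17 = 0
  40 - 17 = 23
  75 - 40 = 35
  84 - 75 = 9


Delta encoded: [8, 7, 2, 0, 23, 35, 9]


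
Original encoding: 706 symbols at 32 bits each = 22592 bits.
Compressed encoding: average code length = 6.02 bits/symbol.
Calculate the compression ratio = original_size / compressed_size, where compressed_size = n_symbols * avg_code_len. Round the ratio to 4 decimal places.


original_size = n_symbols * orig_bits = 706 * 32 = 22592 bits
compressed_size = n_symbols * avg_code_len = 706 * 6.02 = 4250.12 bits
ratio = original_size / compressed_size = 22592 / 4250.12 = 5.3156

Compression ratio = 5.3156


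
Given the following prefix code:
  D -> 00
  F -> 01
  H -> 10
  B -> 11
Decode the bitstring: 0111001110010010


Decoding step by step:
Bits 01 -> F
Bits 11 -> B
Bits 00 -> D
Bits 11 -> B
Bits 10 -> H
Bits 01 -> F
Bits 00 -> D
Bits 10 -> H


Decoded message: FBDBHFDH


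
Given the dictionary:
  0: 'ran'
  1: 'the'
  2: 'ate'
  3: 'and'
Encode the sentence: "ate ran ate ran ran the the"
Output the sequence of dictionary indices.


Look up each word in the dictionary:
  'ate' -> 2
  'ran' -> 0
  'ate' -> 2
  'ran' -> 0
  'ran' -> 0
  'the' -> 1
  'the' -> 1

Encoded: [2, 0, 2, 0, 0, 1, 1]


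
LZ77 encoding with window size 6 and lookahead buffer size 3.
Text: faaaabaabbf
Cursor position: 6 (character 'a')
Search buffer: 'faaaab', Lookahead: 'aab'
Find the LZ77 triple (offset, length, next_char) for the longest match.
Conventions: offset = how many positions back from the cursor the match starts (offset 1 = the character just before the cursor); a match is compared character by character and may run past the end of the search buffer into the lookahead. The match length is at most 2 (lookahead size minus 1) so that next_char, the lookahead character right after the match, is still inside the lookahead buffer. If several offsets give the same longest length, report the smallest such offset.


Try each offset into the search buffer:
  offset=1 (pos 5, char 'b'): match length 0
  offset=2 (pos 4, char 'a'): match length 1
  offset=3 (pos 3, char 'a'): match length 2
  offset=4 (pos 2, char 'a'): match length 2
  offset=5 (pos 1, char 'a'): match length 2
  offset=6 (pos 0, char 'f'): match length 0
Longest match has length 2, found at offsets 3, 4, 5; take the smallest, offset 3.
next_char = character at position 6 + 2 = 8 -> 'b'

Best match: offset=3, length=2 (matching 'aa' starting at position 3)
LZ77 triple: (3, 2, 'b')


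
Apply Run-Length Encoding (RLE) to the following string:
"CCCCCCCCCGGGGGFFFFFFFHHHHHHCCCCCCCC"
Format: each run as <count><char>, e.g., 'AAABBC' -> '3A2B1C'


Scanning runs left to right:
  i=0: run of 'C' x 9 -> '9C'
  i=9: run of 'G' x 5 -> '5G'
  i=14: run of 'F' x 7 -> '7F'
  i=21: run of 'H' x 6 -> '6H'
  i=27: run of 'C' x 8 -> '8C'

RLE = 9C5G7F6H8C


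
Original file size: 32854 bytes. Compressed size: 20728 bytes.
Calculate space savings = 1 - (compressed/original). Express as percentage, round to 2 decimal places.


ratio = compressed/original = 20728/32854 = 0.630913
savings = 1 - ratio = 1 - 0.630913 = 0.369087
as a percentage: 0.369087 * 100 = 36.91%

Space savings = 1 - 20728/32854 = 36.91%


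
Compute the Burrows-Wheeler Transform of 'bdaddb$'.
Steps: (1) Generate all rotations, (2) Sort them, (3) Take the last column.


Rotations (sorted):
  0: $bdaddb -> last char: b
  1: addb$bd -> last char: d
  2: b$bdadd -> last char: d
  3: bdaddb$ -> last char: $
  4: daddb$b -> last char: b
  5: db$bdad -> last char: d
  6: ddb$bda -> last char: a


BWT = bdd$bda


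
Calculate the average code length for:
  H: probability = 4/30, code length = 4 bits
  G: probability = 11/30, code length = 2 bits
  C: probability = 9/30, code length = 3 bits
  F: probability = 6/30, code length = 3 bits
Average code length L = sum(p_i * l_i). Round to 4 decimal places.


Weighted contributions p_i * l_i:
  H: (4/30) * 4 = 16/30
  G: (11/30) * 2 = 22/30
  C: (9/30) * 3 = 27/30
  F: (6/30) * 3 = 18/30
Sum = (16 + 22 + 27 + 18)/30 = 83/30

L = 83/30 = 2.7667 bits/symbol


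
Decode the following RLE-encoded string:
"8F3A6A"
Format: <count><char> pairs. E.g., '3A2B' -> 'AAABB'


Expanding each <count><char> pair:
  8F -> 'FFFFFFFF'
  3A -> 'AAA'
  6A -> 'AAAAAA'

Decoded = FFFFFFFFAAAAAAAAA


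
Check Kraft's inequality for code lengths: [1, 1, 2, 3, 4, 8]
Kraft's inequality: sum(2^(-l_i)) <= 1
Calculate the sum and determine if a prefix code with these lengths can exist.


Sum = 2^(-1) + 2^(-1) + 2^(-2) + 2^(-3) + 2^(-4) + 2^(-8)
    = 0.5 + 0.5 + 0.25 + 0.125 + 0.0625 + 0.00390625
    = 369/256 = 1.44140625
Since 1.44140625 > 1, Kraft's inequality is NOT satisfied.
A prefix code with these lengths CANNOT exist.

Kraft sum = 1.44140625. Not satisfied.


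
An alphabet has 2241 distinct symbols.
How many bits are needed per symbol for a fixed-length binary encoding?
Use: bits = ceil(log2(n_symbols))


log2(2241) = 11.1299
Bracket: 2^11 = 2048 < 2241 <= 2^12 = 4096
So ceil(log2(2241)) = 12

bits = ceil(log2(2241)) = ceil(11.1299) = 12 bits


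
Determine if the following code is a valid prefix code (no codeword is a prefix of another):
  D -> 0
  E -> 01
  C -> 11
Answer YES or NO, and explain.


Checking each pair (does one codeword prefix another?):
  D='0' vs E='01': prefix -- VIOLATION

NO -- this is NOT a valid prefix code. D (0) is a prefix of E (01).


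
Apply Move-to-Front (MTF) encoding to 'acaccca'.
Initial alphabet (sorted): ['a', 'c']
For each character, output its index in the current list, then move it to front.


MTF encoding:
'a': index 0 in ['a', 'c'] -> ['a', 'c']
'c': index 1 in ['a', 'c'] -> ['c', 'a']
'a': index 1 in ['c', 'a'] -> ['a', 'c']
'c': index 1 in ['a', 'c'] -> ['c', 'a']
'c': index 0 in ['c', 'a'] -> ['c', 'a']
'c': index 0 in ['c', 'a'] -> ['c', 'a']
'a': index 1 in ['c', 'a'] -> ['a', 'c']


Output: [0, 1, 1, 1, 0, 0, 1]


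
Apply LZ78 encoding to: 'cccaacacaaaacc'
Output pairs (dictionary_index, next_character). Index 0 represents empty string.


LZ78 encoding steps:
Dictionary: {0: ''}
Step 1: w='' (idx 0), next='c' -> output (0, 'c'), add 'c' as idx 1
Step 2: w='c' (idx 1), next='c' -> output (1, 'c'), add 'cc' as idx 2
Step 3: w='' (idx 0), next='a' -> output (0, 'a'), add 'a' as idx 3
Step 4: w='a' (idx 3), next='c' -> output (3, 'c'), add 'ac' as idx 4
Step 5: w='ac' (idx 4), next='a' -> output (4, 'a'), add 'aca' as idx 5
Step 6: w='a' (idx 3), next='a' -> output (3, 'a'), add 'aa' as idx 6
Step 7: w='ac' (idx 4), next='c' -> output (4, 'c'), add 'acc' as idx 7


Encoded: [(0, 'c'), (1, 'c'), (0, 'a'), (3, 'c'), (4, 'a'), (3, 'a'), (4, 'c')]


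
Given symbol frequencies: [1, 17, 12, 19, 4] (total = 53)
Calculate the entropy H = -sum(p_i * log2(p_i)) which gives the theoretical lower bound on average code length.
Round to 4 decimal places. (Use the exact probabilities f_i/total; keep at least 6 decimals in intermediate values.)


Per-symbol terms -p_i * log2(p_i) with p_i = f_i/53:
  p = 1/53 = 0.018868: log2(p) = -5.727920, -p*log2(p) = 0.108074
  p = 17/53 = 0.320755: log2(p) = -1.640458, -p*log2(p) = 0.526185
  p = 12/53 = 0.226415: log2(p) = -2.142958, -p*log2(p) = 0.485198
  p = 19/53 = 0.358491: log2(p) = -1.479993, -p*log2(p) = 0.530564
  p = 4/53 = 0.075472: log2(p) = -3.727920, -p*log2(p) = 0.281352
H = 0.108074 + 0.526185 + 0.485198 + 0.530564 + 0.281352 = 1.931373

H = 1.9314 bits/symbol


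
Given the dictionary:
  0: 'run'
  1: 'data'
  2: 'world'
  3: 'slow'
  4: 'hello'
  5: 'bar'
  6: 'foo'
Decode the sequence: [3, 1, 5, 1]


Look up each index in the dictionary:
  3 -> 'slow'
  1 -> 'data'
  5 -> 'bar'
  1 -> 'data'

Decoded: "slow data bar data"


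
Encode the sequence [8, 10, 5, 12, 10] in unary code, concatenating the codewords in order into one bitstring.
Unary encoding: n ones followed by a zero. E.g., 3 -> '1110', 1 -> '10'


Encode each number as n ones followed by a terminating 0:
  8 -> 111111110 (9 bits)
  10 -> 11111111110 (11 bits)
  5 -> 111110 (6 bits)
  12 -> 1111111111110 (13 bits)
  10 -> 11111111110 (11 bits)
Total length = 9 + 11 + 6 + 13 + 11 = 50 bits.

Unary([8, 10, 5, 12, 10]) = 11111111011111111110111110111111111111011111111110 (50 bits)


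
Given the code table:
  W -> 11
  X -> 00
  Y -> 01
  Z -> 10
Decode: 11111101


Decoding:
11 -> W
11 -> W
11 -> W
01 -> Y


Result: WWWY


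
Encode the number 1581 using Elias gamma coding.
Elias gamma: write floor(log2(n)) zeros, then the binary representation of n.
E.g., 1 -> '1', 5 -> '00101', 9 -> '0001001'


num_bits = floor(log2(1581)) + 1 = 11
leading_zeros = num_bits - 1 = 10
binary(1581) = 11000101101

Elias gamma(1581) = '0000000000' + '11000101101' = 000000000011000101101 (21 bits)


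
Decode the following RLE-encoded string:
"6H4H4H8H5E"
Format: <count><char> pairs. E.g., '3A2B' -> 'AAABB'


Expanding each <count><char> pair:
  6H -> 'HHHHHH'
  4H -> 'HHHH'
  4H -> 'HHHH'
  8H -> 'HHHHHHHH'
  5E -> 'EEEEE'

Decoded = HHHHHHHHHHHHHHHHHHHHHHEEEEE


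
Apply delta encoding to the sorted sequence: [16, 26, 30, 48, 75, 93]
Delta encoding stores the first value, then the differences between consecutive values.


First value: 16
Deltas:
  26 - 16 = 10
  30 - 26 = 4
  48 - 30 = 18
  75 - 48 = 27
  93 - 75 = 18


Delta encoded: [16, 10, 4, 18, 27, 18]


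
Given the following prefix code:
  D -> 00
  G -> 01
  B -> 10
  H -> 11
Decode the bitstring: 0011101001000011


Decoding step by step:
Bits 00 -> D
Bits 11 -> H
Bits 10 -> B
Bits 10 -> B
Bits 01 -> G
Bits 00 -> D
Bits 00 -> D
Bits 11 -> H


Decoded message: DHBBGDDH


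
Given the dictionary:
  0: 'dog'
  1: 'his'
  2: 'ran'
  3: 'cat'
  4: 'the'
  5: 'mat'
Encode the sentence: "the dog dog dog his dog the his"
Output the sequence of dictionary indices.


Look up each word in the dictionary:
  'the' -> 4
  'dog' -> 0
  'dog' -> 0
  'dog' -> 0
  'his' -> 1
  'dog' -> 0
  'the' -> 4
  'his' -> 1

Encoded: [4, 0, 0, 0, 1, 0, 4, 1]


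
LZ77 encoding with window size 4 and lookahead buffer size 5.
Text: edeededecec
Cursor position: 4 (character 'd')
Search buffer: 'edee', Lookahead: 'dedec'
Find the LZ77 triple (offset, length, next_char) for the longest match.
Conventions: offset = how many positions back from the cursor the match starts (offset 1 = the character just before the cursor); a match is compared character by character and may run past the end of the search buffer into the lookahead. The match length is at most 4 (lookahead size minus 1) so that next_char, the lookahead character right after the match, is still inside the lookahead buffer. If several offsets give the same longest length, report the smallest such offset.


Try each offset into the search buffer:
  offset=1 (pos 3, char 'e'): match length 0
  offset=2 (pos 2, char 'e'): match length 0
  offset=3 (pos 1, char 'd'): match length 2
  offset=4 (pos 0, char 'e'): match length 0
Longest match has length 2 at offset 3.
next_char = character at position 4 + 2 = 6 -> 'd'

Best match: offset=3, length=2 (matching 'de' starting at position 1)
LZ77 triple: (3, 2, 'd')


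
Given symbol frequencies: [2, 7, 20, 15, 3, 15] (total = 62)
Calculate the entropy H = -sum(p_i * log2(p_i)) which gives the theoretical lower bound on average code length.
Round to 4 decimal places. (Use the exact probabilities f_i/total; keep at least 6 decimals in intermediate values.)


Per-symbol terms -p_i * log2(p_i) with p_i = f_i/62:
  p = 2/62 = 0.032258: log2(p) = -4.954196, -p*log2(p) = 0.159813
  p = 7/62 = 0.112903: log2(p) = -3.146841, -p*log2(p) = 0.355289
  p = 20/62 = 0.322581: log2(p) = -1.632268, -p*log2(p) = 0.526538
  p = 15/62 = 0.241935: log2(p) = -2.047306, -p*log2(p) = 0.495316
  p = 3/62 = 0.048387: log2(p) = -4.369234, -p*log2(p) = 0.211415
  p = 15/62 = 0.241935: log2(p) = -2.047306, -p*log2(p) = 0.495316
H = 0.159813 + 0.355289 + 0.526538 + 0.495316 + 0.211415 + 0.495316 = 2.243687

H = 2.2437 bits/symbol


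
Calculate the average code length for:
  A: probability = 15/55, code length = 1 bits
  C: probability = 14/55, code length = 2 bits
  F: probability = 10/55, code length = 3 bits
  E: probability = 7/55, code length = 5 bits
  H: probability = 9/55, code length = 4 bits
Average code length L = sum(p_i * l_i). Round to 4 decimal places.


Weighted contributions p_i * l_i:
  A: (15/55) * 1 = 15/55
  C: (14/55) * 2 = 28/55
  F: (10/55) * 3 = 30/55
  E: (7/55) * 5 = 35/55
  H: (9/55) * 4 = 36/55
Sum = (15 + 28 + 30 + 35 + 36)/55 = 144/55

L = 144/55 = 2.6182 bits/symbol


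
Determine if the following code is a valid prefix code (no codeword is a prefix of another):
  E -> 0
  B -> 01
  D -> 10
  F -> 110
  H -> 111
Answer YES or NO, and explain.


Checking each pair (does one codeword prefix another?):
  E='0' vs B='01': prefix -- VIOLATION

NO -- this is NOT a valid prefix code. E (0) is a prefix of B (01).


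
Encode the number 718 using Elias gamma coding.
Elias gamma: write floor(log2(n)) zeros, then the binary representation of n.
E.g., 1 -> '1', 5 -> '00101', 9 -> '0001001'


num_bits = floor(log2(718)) + 1 = 10
leading_zeros = num_bits - 1 = 9
binary(718) = 1011001110

Elias gamma(718) = '000000000' + '1011001110' = 0000000001011001110 (19 bits)


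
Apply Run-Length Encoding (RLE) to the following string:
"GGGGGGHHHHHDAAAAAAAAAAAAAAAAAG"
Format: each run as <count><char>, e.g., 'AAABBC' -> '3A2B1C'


Scanning runs left to right:
  i=0: run of 'G' x 6 -> '6G'
  i=6: run of 'H' x 5 -> '5H'
  i=11: run of 'D' x 1 -> '1D'
  i=12: run of 'A' x 17 -> '17A'
  i=29: run of 'G' x 1 -> '1G'

RLE = 6G5H1D17A1G


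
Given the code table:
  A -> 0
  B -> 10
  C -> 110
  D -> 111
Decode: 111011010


Decoding:
111 -> D
0 -> A
110 -> C
10 -> B


Result: DACB


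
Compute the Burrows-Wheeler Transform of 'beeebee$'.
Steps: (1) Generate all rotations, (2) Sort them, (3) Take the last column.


Rotations (sorted):
  0: $beeebee -> last char: e
  1: bee$beee -> last char: e
  2: beeebee$ -> last char: $
  3: e$beeebe -> last char: e
  4: ebee$bee -> last char: e
  5: ee$beeeb -> last char: b
  6: eebee$be -> last char: e
  7: eeebee$b -> last char: b


BWT = ee$eebeb


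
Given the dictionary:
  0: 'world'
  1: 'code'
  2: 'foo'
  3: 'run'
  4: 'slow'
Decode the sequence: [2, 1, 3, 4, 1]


Look up each index in the dictionary:
  2 -> 'foo'
  1 -> 'code'
  3 -> 'run'
  4 -> 'slow'
  1 -> 'code'

Decoded: "foo code run slow code"


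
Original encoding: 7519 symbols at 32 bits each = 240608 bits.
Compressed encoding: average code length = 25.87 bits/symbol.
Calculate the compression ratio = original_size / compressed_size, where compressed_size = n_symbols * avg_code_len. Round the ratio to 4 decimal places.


original_size = n_symbols * orig_bits = 7519 * 32 = 240608 bits
compressed_size = n_symbols * avg_code_len = 7519 * 25.87 = 194516.53 bits
ratio = original_size / compressed_size = 240608 / 194516.53 = 1.237

Compression ratio = 1.237


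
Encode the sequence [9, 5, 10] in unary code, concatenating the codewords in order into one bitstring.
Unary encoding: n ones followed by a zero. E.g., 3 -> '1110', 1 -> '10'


Encode each number as n ones followed by a terminating 0:
  9 -> 1111111110 (10 bits)
  5 -> 111110 (6 bits)
  10 -> 11111111110 (11 bits)
Total length = 10 + 6 + 11 = 27 bits.

Unary([9, 5, 10]) = 111111111011111011111111110 (27 bits)


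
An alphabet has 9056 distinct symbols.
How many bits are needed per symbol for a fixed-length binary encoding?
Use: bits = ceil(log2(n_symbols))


log2(9056) = 13.1447
Bracket: 2^13 = 8192 < 9056 <= 2^14 = 16384
So ceil(log2(9056)) = 14

bits = ceil(log2(9056)) = ceil(13.1447) = 14 bits


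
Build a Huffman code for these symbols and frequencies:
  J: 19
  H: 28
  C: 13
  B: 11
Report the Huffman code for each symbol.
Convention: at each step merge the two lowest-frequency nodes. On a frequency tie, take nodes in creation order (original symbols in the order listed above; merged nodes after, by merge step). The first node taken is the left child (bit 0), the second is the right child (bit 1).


Huffman tree construction:
Step 1: Merge B(11) + C(13) = 24
Step 2: Merge J(19) + (B+C)(24) = 43
Step 3: Merge H(28) + (J+(B+C))(43) = 71
Read each symbol's code off the tree from the root (left child = 0, right child = 1).

Codes:
  J: 10 (length 2)
  H: 0 (length 1)
  C: 111 (length 3)
  B: 110 (length 3)
Average code length: 138/71 = 1.9437 bits/symbol


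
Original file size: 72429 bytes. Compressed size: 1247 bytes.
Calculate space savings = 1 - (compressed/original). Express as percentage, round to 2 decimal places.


ratio = compressed/original = 1247/72429 = 0.017217
savings = 1 - ratio = 1 - 0.017217 = 0.982783
as a percentage: 0.982783 * 100 = 98.28%

Space savings = 1 - 1247/72429 = 98.28%


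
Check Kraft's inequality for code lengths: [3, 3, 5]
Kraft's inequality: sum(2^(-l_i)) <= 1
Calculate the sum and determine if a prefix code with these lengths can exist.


Sum = 2^(-3) + 2^(-3) + 2^(-5)
    = 0.125 + 0.125 + 0.03125
    = 9/32 = 0.28125
Since 0.28125 <= 1, Kraft's inequality IS satisfied.
A prefix code with these lengths CAN exist.

Kraft sum = 0.28125. Satisfied.


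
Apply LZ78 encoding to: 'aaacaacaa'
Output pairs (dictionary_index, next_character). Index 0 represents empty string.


LZ78 encoding steps:
Dictionary: {0: ''}
Step 1: w='' (idx 0), next='a' -> output (0, 'a'), add 'a' as idx 1
Step 2: w='a' (idx 1), next='a' -> output (1, 'a'), add 'aa' as idx 2
Step 3: w='' (idx 0), next='c' -> output (0, 'c'), add 'c' as idx 3
Step 4: w='aa' (idx 2), next='c' -> output (2, 'c'), add 'aac' as idx 4
Step 5: w='aa' (idx 2), end of input -> output (2, '')


Encoded: [(0, 'a'), (1, 'a'), (0, 'c'), (2, 'c'), (2, '')]


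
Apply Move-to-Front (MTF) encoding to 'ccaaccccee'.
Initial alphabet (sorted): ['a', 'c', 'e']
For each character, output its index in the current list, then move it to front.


MTF encoding:
'c': index 1 in ['a', 'c', 'e'] -> ['c', 'a', 'e']
'c': index 0 in ['c', 'a', 'e'] -> ['c', 'a', 'e']
'a': index 1 in ['c', 'a', 'e'] -> ['a', 'c', 'e']
'a': index 0 in ['a', 'c', 'e'] -> ['a', 'c', 'e']
'c': index 1 in ['a', 'c', 'e'] -> ['c', 'a', 'e']
'c': index 0 in ['c', 'a', 'e'] -> ['c', 'a', 'e']
'c': index 0 in ['c', 'a', 'e'] -> ['c', 'a', 'e']
'c': index 0 in ['c', 'a', 'e'] -> ['c', 'a', 'e']
'e': index 2 in ['c', 'a', 'e'] -> ['e', 'c', 'a']
'e': index 0 in ['e', 'c', 'a'] -> ['e', 'c', 'a']


Output: [1, 0, 1, 0, 1, 0, 0, 0, 2, 0]


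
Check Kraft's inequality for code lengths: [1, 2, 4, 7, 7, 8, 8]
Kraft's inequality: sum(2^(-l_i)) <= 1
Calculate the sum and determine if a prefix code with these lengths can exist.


Sum = 2^(-1) + 2^(-2) + 2^(-4) + 2^(-7) + 2^(-7) + 2^(-8) + 2^(-8)
    = 0.5 + 0.25 + 0.0625 + 0.0078125 + 0.0078125 + 0.00390625 + 0.00390625
    = 214/256 = 0.8359375
Since 0.8359375 <= 1, Kraft's inequality IS satisfied.
A prefix code with these lengths CAN exist.

Kraft sum = 0.8359375. Satisfied.
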